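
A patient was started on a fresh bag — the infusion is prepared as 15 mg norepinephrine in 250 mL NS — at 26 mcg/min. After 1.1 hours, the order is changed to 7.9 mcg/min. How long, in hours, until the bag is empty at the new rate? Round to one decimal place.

28.0 hours

Initial rate:
26 mcg/min × 60 min/hr = 1560 mcg/hr
Concentration = 15 mg ÷ 250 mL = 0.06 mg/mL = 60 mcg/mL
Rate = 1560 mcg/hr ÷ 60 mcg/mL = 26 mL/hr
Volume infused so far = 26 mL/hr × 1.1 hr = 28.6 mL
Volume remaining = 250 − 28.6 = 221.4 mL
New rate:
7.9 mcg/min × 60 min/hr = 474 mcg/hr
Rate = 474 mcg/hr ÷ 60 mcg/mL = 7.9 mL/hr
Time remaining = 221.4 mL ÷ 7.9 mL/hr = 28.02532 hr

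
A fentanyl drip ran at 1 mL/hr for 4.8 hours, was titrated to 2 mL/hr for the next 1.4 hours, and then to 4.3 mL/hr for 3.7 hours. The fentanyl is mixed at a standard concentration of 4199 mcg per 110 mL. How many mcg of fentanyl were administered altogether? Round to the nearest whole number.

897 mcg

Concentration = 4199 mcg ÷ 110 mL = 38.17273 mcg/mL
Stage 1: 1 mL/hr × 4.8 hr = 4.8 mL → 4.8 mL × 38.17273 mcg/mL = 183.2291 mcg
Stage 2: 2 mL/hr × 1.4 hr = 2.8 mL → 2.8 mL × 38.17273 mcg/mL = 106.8836 mcg
Stage 3: 4.3 mL/hr × 3.7 hr = 15.91 mL → 15.91 mL × 38.17273 mcg/mL = 607.3281 mcg
Total = 183.2291 + 106.8836 + 607.3281 = 897.4408 mcg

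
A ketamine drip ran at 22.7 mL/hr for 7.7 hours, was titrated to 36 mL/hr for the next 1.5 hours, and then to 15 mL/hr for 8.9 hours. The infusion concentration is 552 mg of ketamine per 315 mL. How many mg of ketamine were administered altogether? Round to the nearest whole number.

635 mg

Concentration = 552 mg ÷ 315 mL = 1.752381 mg/mL
Stage 1: 22.7 mL/hr × 7.7 hr = 174.79 mL → 174.79 mL × 1.752381 mg/mL = 306.2987 mg
Stage 2: 36 mL/hr × 1.5 hr = 54 mL → 54 mL × 1.752381 mg/mL = 94.62857 mg
Stage 3: 15 mL/hr × 8.9 hr = 133.5 mL → 133.5 mL × 1.752381 mg/mL = 233.9429 mg
Total = 306.2987 + 94.62857 + 233.9429 = 634.8701 mg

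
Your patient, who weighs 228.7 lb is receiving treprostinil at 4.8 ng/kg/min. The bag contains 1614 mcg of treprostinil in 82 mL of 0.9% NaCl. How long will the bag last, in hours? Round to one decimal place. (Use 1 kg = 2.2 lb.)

Weight = 228.7 lb ÷ 2.2 lb/kg = 103.9545 kg
Dose = 4.8 ng/kg/min × 103.9545 kg = 498.9818 ng/min
498.9818 ng/min × 60 min/hr = 29938.91 ng/hr
Concentration = 1614 mcg ÷ 82 mL = 19.68293 mcg/mL = 19682.93 ng/mL
Rate = 29938.91 ng/hr ÷ 19682.93 ng/mL = 1.52106 mL/hr
Duration = 82 mL ÷ 1.52106 mL/hr = 53.90978 hr

53.9 hours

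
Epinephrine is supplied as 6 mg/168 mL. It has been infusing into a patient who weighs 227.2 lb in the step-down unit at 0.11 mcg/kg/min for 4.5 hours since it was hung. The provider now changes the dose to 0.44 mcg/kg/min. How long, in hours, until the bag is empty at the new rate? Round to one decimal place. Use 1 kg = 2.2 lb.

Initial rate:
Weight = 227.2 lb ÷ 2.2 lb/kg = 103.2727 kg
Dose = 0.11 mcg/kg/min × 103.2727 kg = 11.36 mcg/min
11.36 mcg/min × 60 min/hr = 681.6 mcg/hr
Concentration = 6 mg ÷ 168 mL = 0.03571429 mg/mL = 35.71429 mcg/mL
Rate = 681.6 mcg/hr ÷ 35.71429 mcg/mL = 19.0848 mL/hr
Volume infused so far = 19.0848 mL/hr × 4.5 hr = 85.8816 mL
Volume remaining = 168 − 85.8816 = 82.1184 mL
New rate:
Dose = 0.44 mcg/kg/min × 103.2727 kg = 45.44 mcg/min
45.44 mcg/min × 60 min/hr = 2726.4 mcg/hr
Rate = 2726.4 mcg/hr ÷ 35.71429 mcg/mL = 76.3392 mL/hr
Time remaining = 82.1184 mL ÷ 76.3392 mL/hr = 1.075704 hr

1.1 hours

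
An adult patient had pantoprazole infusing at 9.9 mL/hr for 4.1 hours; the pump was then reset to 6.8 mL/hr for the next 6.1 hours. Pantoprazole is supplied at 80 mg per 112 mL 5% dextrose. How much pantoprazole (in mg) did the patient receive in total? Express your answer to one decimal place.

58.6 mg

Concentration = 80 mg ÷ 112 mL = 0.7142857 mg/mL
Stage 1: 9.9 mL/hr × 4.1 hr = 40.59 mL → 40.59 mL × 0.7142857 mg/mL = 28.99286 mg
Stage 2: 6.8 mL/hr × 6.1 hr = 41.48 mL → 41.48 mL × 0.7142857 mg/mL = 29.62857 mg
Total = 28.99286 + 29.62857 = 58.62143 mg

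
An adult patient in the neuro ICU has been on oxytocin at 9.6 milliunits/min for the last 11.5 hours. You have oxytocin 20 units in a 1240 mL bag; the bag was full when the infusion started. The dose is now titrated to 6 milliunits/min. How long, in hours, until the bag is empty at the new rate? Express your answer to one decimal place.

37.2 hours

Initial rate:
9.6 milliunits/min × 60 min/hr = 576 milliunits/hr
Concentration = 20 units ÷ 1240 mL = 0.01612903 units/mL = 16.12903 milliunits/mL
Rate = 576 milliunits/hr ÷ 16.12903 milliunits/mL = 35.712 mL/hr
Volume infused so far = 35.712 mL/hr × 11.5 hr = 410.688 mL
Volume remaining = 1240 − 410.688 = 829.312 mL
New rate:
6 milliunits/min × 60 min/hr = 360 milliunits/hr
Rate = 360 milliunits/hr ÷ 16.12903 milliunits/mL = 22.32 mL/hr
Time remaining = 829.312 mL ÷ 22.32 mL/hr = 37.15556 hr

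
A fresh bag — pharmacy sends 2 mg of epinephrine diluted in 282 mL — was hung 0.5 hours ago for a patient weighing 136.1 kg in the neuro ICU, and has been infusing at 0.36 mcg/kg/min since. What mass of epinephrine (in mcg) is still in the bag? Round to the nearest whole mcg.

530 mcg

Dose = 0.36 mcg/kg/min × 136.1 kg = 48.996 mcg/min
48.996 mcg/min × 60 min/hr = 2939.76 mcg/hr
Concentration = 2 mg ÷ 282 mL = 0.007092199 mg/mL = 7.092199 mcg/mL
Rate = 2939.76 mcg/hr ÷ 7.092199 mcg/mL = 414.5062 mL/hr
Volume infused = 414.5062 mL/hr × 0.5 hr = 207.2531 mL
Volume remaining = 282 − 207.2531 = 74.74692 mL
Drug remaining = 74.74692 mL × 7.092199 mcg/mL = 530.12 mcg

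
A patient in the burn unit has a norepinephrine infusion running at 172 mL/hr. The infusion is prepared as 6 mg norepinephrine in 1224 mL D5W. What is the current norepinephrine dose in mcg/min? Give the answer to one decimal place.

14.1 mcg/min

Concentration = 6 mg ÷ 1224 mL = 0.004901961 mg/mL = 4.901961 mcg/mL
Drug rate = 172 mL/hr × 4.901961 mcg/mL = 843.1373 mcg/hr
843.1373 mcg/hr ÷ 60 min/hr = 14.05229 mcg/min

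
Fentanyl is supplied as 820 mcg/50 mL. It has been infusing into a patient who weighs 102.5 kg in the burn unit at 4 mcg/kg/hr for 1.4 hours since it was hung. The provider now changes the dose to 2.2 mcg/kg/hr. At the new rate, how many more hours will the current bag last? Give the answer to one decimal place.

1.1 hours

Initial rate:
Dose = 4 mcg/kg/hr × 102.5 kg = 410 mcg/hr
Concentration = 820 mcg ÷ 50 mL = 16.4 mcg/mL
Rate = 410 mcg/hr ÷ 16.4 mcg/mL = 25 mL/hr
Volume infused so far = 25 mL/hr × 1.4 hr = 35 mL
Volume remaining = 50 − 35 = 15 mL
New rate:
Dose = 2.2 mcg/kg/hr × 102.5 kg = 225.5 mcg/hr
Rate = 225.5 mcg/hr ÷ 16.4 mcg/mL = 13.75 mL/hr
Time remaining = 15 mL ÷ 13.75 mL/hr = 1.090909 hr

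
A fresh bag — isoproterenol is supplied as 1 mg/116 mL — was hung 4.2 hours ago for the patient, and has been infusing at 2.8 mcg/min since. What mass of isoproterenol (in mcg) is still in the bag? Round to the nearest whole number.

294 mcg

2.8 mcg/min × 60 min/hr = 168 mcg/hr
Concentration = 1 mg ÷ 116 mL = 0.00862069 mg/mL = 8.62069 mcg/mL
Rate = 168 mcg/hr ÷ 8.62069 mcg/mL = 19.488 mL/hr
Volume infused = 19.488 mL/hr × 4.2 hr = 81.8496 mL
Volume remaining = 116 − 81.8496 = 34.1504 mL
Drug remaining = 34.1504 mL × 8.62069 mcg/mL = 294.4 mcg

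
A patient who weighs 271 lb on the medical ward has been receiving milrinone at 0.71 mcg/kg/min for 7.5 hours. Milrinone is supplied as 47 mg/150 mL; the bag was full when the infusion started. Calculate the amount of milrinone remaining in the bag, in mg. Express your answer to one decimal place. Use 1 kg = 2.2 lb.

7.6 mg

Weight = 271 lb ÷ 2.2 lb/kg = 123.1818 kg
Dose = 0.71 mcg/kg/min × 123.1818 kg = 87.45909 mcg/min
87.45909 mcg/min × 60 min/hr = 5247.545 mcg/hr
Concentration = 47 mg ÷ 150 mL = 0.3133333 mg/mL = 313.3333 mcg/mL
Rate = 5247.545 mcg/hr ÷ 313.3333 mcg/mL = 16.74749 mL/hr
Volume infused = 16.74749 mL/hr × 7.5 hr = 125.6061 mL
Volume remaining = 150 − 125.6061 = 24.39386 mL
Drug remaining = 24.39386 mL × 313.3333 mcg/mL = 7643.409 mcg = 7.643409 mg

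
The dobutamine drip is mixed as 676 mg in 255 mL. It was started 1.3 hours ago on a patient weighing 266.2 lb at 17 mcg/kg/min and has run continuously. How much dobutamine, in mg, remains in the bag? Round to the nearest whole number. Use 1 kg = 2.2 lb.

Weight = 266.2 lb ÷ 2.2 lb/kg = 121 kg
Dose = 17 mcg/kg/min × 121 kg = 2057 mcg/min
2057 mcg/min × 60 min/hr = 123420 mcg/hr
Concentration = 676 mg ÷ 255 mL = 2.65098 mg/mL = 2650.98 mcg/mL
Rate = 123420 mcg/hr ÷ 2650.98 mcg/mL = 46.55636 mL/hr
Volume infused = 46.55636 mL/hr × 1.3 hr = 60.52327 mL
Volume remaining = 255 − 60.52327 = 194.4767 mL
Drug remaining = 194.4767 mL × 2650.98 mcg/mL = 515554 mcg = 515.554 mg

516 mg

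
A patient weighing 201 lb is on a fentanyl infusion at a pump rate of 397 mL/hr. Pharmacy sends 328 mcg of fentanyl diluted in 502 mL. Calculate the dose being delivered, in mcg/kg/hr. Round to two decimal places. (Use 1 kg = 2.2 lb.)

2.84 mcg/kg/hr

Weight = 201 lb ÷ 2.2 lb/kg = 91.36364 kg
Concentration = 328 mcg ÷ 502 mL = 0.6533865 mcg/mL
Drug rate = 397 mL/hr × 0.6533865 mcg/mL = 259.3944 mcg/hr
259.3944 mcg/hr ÷ 91.36364 kg = 2.839143 mcg/kg/hr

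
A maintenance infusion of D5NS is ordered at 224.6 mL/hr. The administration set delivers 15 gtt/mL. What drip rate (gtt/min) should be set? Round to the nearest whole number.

224.6 mL/hr ÷ 60 min/hr = 3.743333 mL/min
3.743333 mL/min × 15 gtt/mL = 56.15 gtt/min

56 gtt/min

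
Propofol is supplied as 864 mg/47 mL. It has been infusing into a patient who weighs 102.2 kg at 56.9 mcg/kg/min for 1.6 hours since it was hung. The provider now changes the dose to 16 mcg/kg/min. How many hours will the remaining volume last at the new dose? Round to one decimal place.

Initial rate:
Dose = 56.9 mcg/kg/min × 102.2 kg = 5815.18 mcg/min
5815.18 mcg/min × 60 min/hr = 348910.8 mcg/hr
Concentration = 864 mg ÷ 47 mL = 18.38298 mg/mL = 18382.98 mcg/mL
Rate = 348910.8 mcg/hr ÷ 18382.98 mcg/mL = 18.9801 mL/hr
Volume infused so far = 18.9801 mL/hr × 1.6 hr = 30.36816 mL
Volume remaining = 47 − 30.36816 = 16.63184 mL
New rate:
Dose = 16 mcg/kg/min × 102.2 kg = 1635.2 mcg/min
1635.2 mcg/min × 60 min/hr = 98112 mcg/hr
Rate = 98112 mcg/hr ÷ 18382.98 mcg/mL = 5.337111 mL/hr
Time remaining = 16.63184 mL ÷ 5.337111 mL/hr = 3.116262 hr

3.1 hours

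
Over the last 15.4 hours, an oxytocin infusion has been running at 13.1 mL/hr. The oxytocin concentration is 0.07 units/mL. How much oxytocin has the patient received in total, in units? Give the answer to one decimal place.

Concentration = 0.07 units/mL = 70 milliunits/mL
Drug rate = 13.1 mL/hr × 70 milliunits/mL = 917 milliunits/hr
Total = 917 milliunits/hr × 15.4 hr = 14121.8 milliunits = 14.1218 units

14.1 units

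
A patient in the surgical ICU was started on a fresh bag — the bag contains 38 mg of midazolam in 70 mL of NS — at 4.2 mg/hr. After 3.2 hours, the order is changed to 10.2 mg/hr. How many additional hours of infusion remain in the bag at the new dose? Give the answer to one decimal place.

2.4 hours

Initial rate:
Concentration = 38 mg ÷ 70 mL = 0.5428571 mg/mL
Rate = 4.2 mg/hr ÷ 0.5428571 mg/mL = 7.736842 mL/hr
Volume infused so far = 7.736842 mL/hr × 3.2 hr = 24.75789 mL
Volume remaining = 70 − 24.75789 = 45.24211 mL
New rate:
Rate = 10.2 mg/hr ÷ 0.5428571 mg/mL = 18.78947 mL/hr
Time remaining = 45.24211 mL ÷ 18.78947 mL/hr = 2.407843 hr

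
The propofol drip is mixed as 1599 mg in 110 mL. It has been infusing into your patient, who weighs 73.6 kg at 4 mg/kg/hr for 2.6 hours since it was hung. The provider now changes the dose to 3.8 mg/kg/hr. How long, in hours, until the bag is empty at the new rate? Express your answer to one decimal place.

Initial rate:
Dose = 4 mg/kg/hr × 73.6 kg = 294.4 mg/hr
Concentration = 1599 mg ÷ 110 mL = 14.53636 mg/mL
Rate = 294.4 mg/hr ÷ 14.53636 mg/mL = 20.25266 mL/hr
Volume infused so far = 20.25266 mL/hr × 2.6 hr = 52.65691 mL
Volume remaining = 110 − 52.65691 = 57.34309 mL
New rate:
Dose = 3.8 mg/kg/hr × 73.6 kg = 279.68 mg/hr
Rate = 279.68 mg/hr ÷ 14.53636 mg/mL = 19.24003 mL/hr
Time remaining = 57.34309 mL ÷ 19.24003 mL/hr = 2.980406 hr

3.0 hours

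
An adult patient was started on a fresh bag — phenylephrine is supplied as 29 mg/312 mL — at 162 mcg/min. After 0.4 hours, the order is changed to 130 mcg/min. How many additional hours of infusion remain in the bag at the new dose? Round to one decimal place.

Initial rate:
162 mcg/min × 60 min/hr = 9720 mcg/hr
Concentration = 29 mg ÷ 312 mL = 0.09294872 mg/mL = 92.94872 mcg/mL
Rate = 9720 mcg/hr ÷ 92.94872 mcg/mL = 104.5738 mL/hr
Volume infused so far = 104.5738 mL/hr × 0.4 hr = 41.82952 mL
Volume remaining = 312 − 41.82952 = 270.1705 mL
New rate:
130 mcg/min × 60 min/hr = 7800 mcg/hr
Rate = 7800 mcg/hr ÷ 92.94872 mcg/mL = 83.91724 mL/hr
Time remaining = 270.1705 mL ÷ 83.91724 mL/hr = 3.219487 hr

3.2 hours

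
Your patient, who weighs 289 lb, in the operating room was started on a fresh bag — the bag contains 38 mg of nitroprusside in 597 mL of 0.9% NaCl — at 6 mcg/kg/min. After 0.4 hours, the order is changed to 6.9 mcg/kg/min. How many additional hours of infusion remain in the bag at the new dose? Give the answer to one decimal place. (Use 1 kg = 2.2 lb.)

0.4 hours

Initial rate:
Weight = 289 lb ÷ 2.2 lb/kg = 131.3636 kg
Dose = 6 mcg/kg/min × 131.3636 kg = 788.1818 mcg/min
788.1818 mcg/min × 60 min/hr = 47290.91 mcg/hr
Concentration = 38 mg ÷ 597 mL = 0.06365159 mg/mL = 63.65159 mcg/mL
Rate = 47290.91 mcg/hr ÷ 63.65159 mcg/mL = 742.9651 mL/hr
Volume infused so far = 742.9651 mL/hr × 0.4 hr = 297.186 mL
Volume remaining = 597 − 297.186 = 299.814 mL
New rate:
Dose = 6.9 mcg/kg/min × 131.3636 kg = 906.4091 mcg/min
906.4091 mcg/min × 60 min/hr = 54384.55 mcg/hr
Rate = 54384.55 mcg/hr ÷ 63.65159 mcg/mL = 854.4098 mL/hr
Time remaining = 299.814 mL ÷ 854.4098 mL/hr = 0.3509018 hr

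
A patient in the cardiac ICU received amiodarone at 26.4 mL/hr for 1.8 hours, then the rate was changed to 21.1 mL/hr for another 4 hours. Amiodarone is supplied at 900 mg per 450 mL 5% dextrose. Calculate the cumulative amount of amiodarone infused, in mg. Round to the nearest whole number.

Concentration = 900 mg ÷ 450 mL = 2 mg/mL
Stage 1: 26.4 mL/hr × 1.8 hr = 47.52 mL → 47.52 mL × 2 mg/mL = 95.04 mg
Stage 2: 21.1 mL/hr × 4 hr = 84.4 mL → 84.4 mL × 2 mg/mL = 168.8 mg
Total = 95.04 + 168.8 = 263.84 mg

264 mg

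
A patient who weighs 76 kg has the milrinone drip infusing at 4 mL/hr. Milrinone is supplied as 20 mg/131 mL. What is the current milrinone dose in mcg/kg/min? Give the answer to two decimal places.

Concentration = 20 mg ÷ 131 mL = 0.1526718 mg/mL = 152.6718 mcg/mL
Drug rate = 4 mL/hr × 152.6718 mcg/mL = 610.687 mcg/hr
610.687 mcg/hr ÷ 60 min/hr = 10.17812 mcg/min
10.17812 mcg/min ÷ 76 kg = 0.1339226 mcg/kg/min

0.13 mcg/kg/min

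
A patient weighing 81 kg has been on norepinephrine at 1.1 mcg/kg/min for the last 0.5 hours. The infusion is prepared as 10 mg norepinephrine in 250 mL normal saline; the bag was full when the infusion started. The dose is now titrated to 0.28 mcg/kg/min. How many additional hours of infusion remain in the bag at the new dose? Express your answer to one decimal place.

Initial rate:
Dose = 1.1 mcg/kg/min × 81 kg = 89.1 mcg/min
89.1 mcg/min × 60 min/hr = 5346 mcg/hr
Concentration = 10 mg ÷ 250 mL = 0.04 mg/mL = 40 mcg/mL
Rate = 5346 mcg/hr ÷ 40 mcg/mL = 133.65 mL/hr
Volume infused so far = 133.65 mL/hr × 0.5 hr = 66.825 mL
Volume remaining = 250 − 66.825 = 183.175 mL
New rate:
Dose = 0.28 mcg/kg/min × 81 kg = 22.68 mcg/min
22.68 mcg/min × 60 min/hr = 1360.8 mcg/hr
Rate = 1360.8 mcg/hr ÷ 40 mcg/mL = 34.02 mL/hr
Time remaining = 183.175 mL ÷ 34.02 mL/hr = 5.384333 hr

5.4 hours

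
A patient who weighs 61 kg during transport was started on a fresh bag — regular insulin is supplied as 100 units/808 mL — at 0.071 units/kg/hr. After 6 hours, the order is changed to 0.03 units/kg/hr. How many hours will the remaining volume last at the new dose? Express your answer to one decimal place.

40.4 hours

Initial rate:
Dose = 0.071 units/kg/hr × 61 kg = 4.331 units/hr
Concentration = 100 units ÷ 808 mL = 0.1237624 units/mL
Rate = 4.331 units/hr ÷ 0.1237624 units/mL = 34.99448 mL/hr
Volume infused so far = 34.99448 mL/hr × 6 hr = 209.9669 mL
Volume remaining = 808 − 209.9669 = 598.0331 mL
New rate:
Dose = 0.03 units/kg/hr × 61 kg = 1.83 units/hr
Rate = 1.83 units/hr ÷ 0.1237624 units/mL = 14.7864 mL/hr
Time remaining = 598.0331 mL ÷ 14.7864 mL/hr = 40.44481 hr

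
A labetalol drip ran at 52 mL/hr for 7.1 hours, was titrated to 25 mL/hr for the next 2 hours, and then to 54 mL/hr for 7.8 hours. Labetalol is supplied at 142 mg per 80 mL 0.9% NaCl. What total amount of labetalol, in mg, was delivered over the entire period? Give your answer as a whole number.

1492 mg

Concentration = 142 mg ÷ 80 mL = 1.775 mg/mL
Stage 1: 52 mL/hr × 7.1 hr = 369.2 mL → 369.2 mL × 1.775 mg/mL = 655.33 mg
Stage 2: 25 mL/hr × 2 hr = 50 mL → 50 mL × 1.775 mg/mL = 88.75 mg
Stage 3: 54 mL/hr × 7.8 hr = 421.2 mL → 421.2 mL × 1.775 mg/mL = 747.63 mg
Total = 655.33 + 88.75 + 747.63 = 1491.71 mg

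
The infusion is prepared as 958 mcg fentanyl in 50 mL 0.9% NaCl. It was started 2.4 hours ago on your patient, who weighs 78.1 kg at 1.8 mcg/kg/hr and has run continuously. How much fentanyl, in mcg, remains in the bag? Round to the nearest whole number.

Dose = 1.8 mcg/kg/hr × 78.1 kg = 140.58 mcg/hr
Concentration = 958 mcg ÷ 50 mL = 19.16 mcg/mL
Rate = 140.58 mcg/hr ÷ 19.16 mcg/mL = 7.337161 mL/hr
Volume infused = 7.337161 mL/hr × 2.4 hr = 17.60919 mL
Volume remaining = 50 − 17.60919 = 32.39081 mL
Drug remaining = 32.39081 mL × 19.16 mcg/mL = 620.608 mcg

621 mcg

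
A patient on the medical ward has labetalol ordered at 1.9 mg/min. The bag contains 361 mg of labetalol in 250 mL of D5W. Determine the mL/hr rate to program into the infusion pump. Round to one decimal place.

78.9 mL/hr

1.9 mg/min × 60 min/hr = 114 mg/hr
Concentration = 361 mg ÷ 250 mL = 1.444 mg/mL
Rate = 114 mg/hr ÷ 1.444 mg/mL = 78.94737 mL/hr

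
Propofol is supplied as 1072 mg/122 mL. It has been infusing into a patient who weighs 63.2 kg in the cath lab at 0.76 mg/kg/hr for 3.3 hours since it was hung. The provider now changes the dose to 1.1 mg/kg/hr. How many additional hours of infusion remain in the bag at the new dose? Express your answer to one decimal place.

13.1 hours

Initial rate:
Dose = 0.76 mg/kg/hr × 63.2 kg = 48.032 mg/hr
Concentration = 1072 mg ÷ 122 mL = 8.786885 mg/mL
Rate = 48.032 mg/hr ÷ 8.786885 mg/mL = 5.466328 mL/hr
Volume infused so far = 5.466328 mL/hr × 3.3 hr = 18.03888 mL
Volume remaining = 122 − 18.03888 = 103.9611 mL
New rate:
Dose = 1.1 mg/kg/hr × 63.2 kg = 69.52 mg/hr
Rate = 69.52 mg/hr ÷ 8.786885 mg/mL = 7.911791 mL/hr
Time remaining = 103.9611 mL ÷ 7.911791 mL/hr = 13.14002 hr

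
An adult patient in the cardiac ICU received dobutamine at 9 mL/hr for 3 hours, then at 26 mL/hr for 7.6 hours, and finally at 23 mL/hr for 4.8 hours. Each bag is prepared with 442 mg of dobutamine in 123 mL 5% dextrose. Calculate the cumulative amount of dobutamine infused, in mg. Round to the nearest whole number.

Concentration = 442 mg ÷ 123 mL = 3.593496 mg/mL
Stage 1: 9 mL/hr × 3 hr = 27 mL → 27 mL × 3.593496 mg/mL = 97.02439 mg
Stage 2: 26 mL/hr × 7.6 hr = 197.6 mL → 197.6 mL × 3.593496 mg/mL = 710.0748 mg
Stage 3: 23 mL/hr × 4.8 hr = 110.4 mL → 110.4 mL × 3.593496 mg/mL = 396.722 mg
Total = 97.02439 + 710.0748 + 396.722 = 1203.821 mg

1204 mg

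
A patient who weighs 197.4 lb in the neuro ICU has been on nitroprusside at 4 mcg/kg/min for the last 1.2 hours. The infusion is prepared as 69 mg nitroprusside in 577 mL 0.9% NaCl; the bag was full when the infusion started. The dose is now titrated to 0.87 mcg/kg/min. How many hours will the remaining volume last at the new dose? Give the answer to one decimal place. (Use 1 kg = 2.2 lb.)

9.2 hours

Initial rate:
Weight = 197.4 lb ÷ 2.2 lb/kg = 89.72727 kg
Dose = 4 mcg/kg/min × 89.72727 kg = 358.9091 mcg/min
358.9091 mcg/min × 60 min/hr = 21534.55 mcg/hr
Concentration = 69 mg ÷ 577 mL = 0.1195841 mg/mL = 119.5841 mcg/mL
Rate = 21534.55 mcg/hr ÷ 119.5841 mcg/mL = 180.0787 mL/hr
Volume infused so far = 180.0787 mL/hr × 1.2 hr = 216.0945 mL
Volume remaining = 577 − 216.0945 = 360.9055 mL
New rate:
Dose = 0.87 mcg/kg/min × 89.72727 kg = 78.06273 mcg/min
78.06273 mcg/min × 60 min/hr = 4683.764 mcg/hr
Rate = 4683.764 mcg/hr ÷ 119.5841 mcg/mL = 39.16712 mL/hr
Time remaining = 360.9055 mL ÷ 39.16712 mL/hr = 9.214501 hr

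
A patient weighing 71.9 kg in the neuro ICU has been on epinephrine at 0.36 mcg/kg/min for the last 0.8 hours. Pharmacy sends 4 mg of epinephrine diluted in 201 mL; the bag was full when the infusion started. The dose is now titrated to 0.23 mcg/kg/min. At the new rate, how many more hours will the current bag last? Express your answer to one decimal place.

Initial rate:
Dose = 0.36 mcg/kg/min × 71.9 kg = 25.884 mcg/min
25.884 mcg/min × 60 min/hr = 1553.04 mcg/hr
Concentration = 4 mg ÷ 201 mL = 0.0199005 mg/mL = 19.9005 mcg/mL
Rate = 1553.04 mcg/hr ÷ 19.9005 mcg/mL = 78.04026 mL/hr
Volume infused so far = 78.04026 mL/hr × 0.8 hr = 62.43221 mL
Volume remaining = 201 − 62.43221 = 138.5678 mL
New rate:
Dose = 0.23 mcg/kg/min × 71.9 kg = 16.537 mcg/min
16.537 mcg/min × 60 min/hr = 992.22 mcg/hr
Rate = 992.22 mcg/hr ÷ 19.9005 mcg/mL = 49.85906 mL/hr
Time remaining = 138.5678 mL ÷ 49.85906 mL/hr = 2.77919 hr

2.8 hours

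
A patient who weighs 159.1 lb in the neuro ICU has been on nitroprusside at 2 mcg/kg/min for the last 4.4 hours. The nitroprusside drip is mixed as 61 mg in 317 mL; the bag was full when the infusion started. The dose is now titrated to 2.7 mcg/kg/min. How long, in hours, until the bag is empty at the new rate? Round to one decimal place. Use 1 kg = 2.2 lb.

Initial rate:
Weight = 159.1 lb ÷ 2.2 lb/kg = 72.31818 kg
Dose = 2 mcg/kg/min × 72.31818 kg = 144.6364 mcg/min
144.6364 mcg/min × 60 min/hr = 8678.182 mcg/hr
Concentration = 61 mg ÷ 317 mL = 0.192429 mg/mL = 192.429 mcg/mL
Rate = 8678.182 mcg/hr ÷ 192.429 mcg/mL = 45.09809 mL/hr
Volume infused so far = 45.09809 mL/hr × 4.4 hr = 198.4316 mL
Volume remaining = 317 − 198.4316 = 118.5684 mL
New rate:
Dose = 2.7 mcg/kg/min × 72.31818 kg = 195.2591 mcg/min
195.2591 mcg/min × 60 min/hr = 11715.55 mcg/hr
Rate = 11715.55 mcg/hr ÷ 192.429 mcg/mL = 60.88242 mL/hr
Time remaining = 118.5684 mL ÷ 60.88242 mL/hr = 1.947498 hr

1.9 hours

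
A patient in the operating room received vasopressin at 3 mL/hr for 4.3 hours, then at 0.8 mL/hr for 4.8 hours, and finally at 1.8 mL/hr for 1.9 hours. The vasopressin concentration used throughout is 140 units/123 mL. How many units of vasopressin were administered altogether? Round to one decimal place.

Concentration = 140 units ÷ 123 mL = 1.138211 units/mL
Stage 1: 3 mL/hr × 4.3 hr = 12.9 mL → 12.9 mL × 1.138211 units/mL = 14.68293 units
Stage 2: 0.8 mL/hr × 4.8 hr = 3.84 mL → 3.84 mL × 1.138211 units/mL = 4.370732 units
Stage 3: 1.8 mL/hr × 1.9 hr = 3.42 mL → 3.42 mL × 1.138211 units/mL = 3.892683 units
Total = 14.68293 + 4.370732 + 3.892683 = 22.94634 units

22.9 units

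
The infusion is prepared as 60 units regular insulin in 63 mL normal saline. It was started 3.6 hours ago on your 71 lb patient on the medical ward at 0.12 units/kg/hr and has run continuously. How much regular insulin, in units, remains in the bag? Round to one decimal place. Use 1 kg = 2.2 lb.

46.1 units

Weight = 71 lb ÷ 2.2 lb/kg = 32.27273 kg
Dose = 0.12 units/kg/hr × 32.27273 kg = 3.872727 units/hr
Concentration = 60 units ÷ 63 mL = 0.952381 units/mL
Rate = 3.872727 units/hr ÷ 0.952381 units/mL = 4.066364 mL/hr
Volume infused = 4.066364 mL/hr × 3.6 hr = 14.63891 mL
Volume remaining = 63 − 14.63891 = 48.36109 mL
Drug remaining = 48.36109 mL × 0.952381 units/mL = 46.05818 units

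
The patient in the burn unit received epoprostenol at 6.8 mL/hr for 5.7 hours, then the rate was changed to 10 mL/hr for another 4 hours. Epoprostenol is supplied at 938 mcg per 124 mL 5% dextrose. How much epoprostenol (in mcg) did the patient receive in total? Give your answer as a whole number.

596 mcg

Concentration = 938 mcg ÷ 124 mL = 7.564516 mcg/mL
Stage 1: 6.8 mL/hr × 5.7 hr = 38.76 mL → 38.76 mL × 7.564516 mcg/mL = 293.2006 mcg
Stage 2: 10 mL/hr × 4 hr = 40 mL → 40 mL × 7.564516 mcg/mL = 302.5806 mcg
Total = 293.2006 + 302.5806 = 595.7813 mcg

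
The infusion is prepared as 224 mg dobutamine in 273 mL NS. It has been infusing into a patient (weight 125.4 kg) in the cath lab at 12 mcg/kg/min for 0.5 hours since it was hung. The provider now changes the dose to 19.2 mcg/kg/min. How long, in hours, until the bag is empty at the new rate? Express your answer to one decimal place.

Initial rate:
Dose = 12 mcg/kg/min × 125.4 kg = 1504.8 mcg/min
1504.8 mcg/min × 60 min/hr = 90288 mcg/hr
Concentration = 224 mg ÷ 273 mL = 0.8205128 mg/mL = 820.5128 mcg/mL
Rate = 90288 mcg/hr ÷ 820.5128 mcg/mL = 110.0385 mL/hr
Volume infused so far = 110.0385 mL/hr × 0.5 hr = 55.01925 mL
Volume remaining = 273 − 55.01925 = 217.9808 mL
New rate:
Dose = 19.2 mcg/kg/min × 125.4 kg = 2407.68 mcg/min
2407.68 mcg/min × 60 min/hr = 144460.8 mcg/hr
Rate = 144460.8 mcg/hr ÷ 820.5128 mcg/mL = 176.0616 mL/hr
Time remaining = 217.9808 mL ÷ 176.0616 mL/hr = 1.238094 hr

1.2 hours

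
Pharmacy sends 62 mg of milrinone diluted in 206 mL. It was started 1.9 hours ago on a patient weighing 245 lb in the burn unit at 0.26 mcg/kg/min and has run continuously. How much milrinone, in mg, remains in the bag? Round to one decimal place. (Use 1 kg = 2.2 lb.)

Weight = 245 lb ÷ 2.2 lb/kg = 111.3636 kg
Dose = 0.26 mcg/kg/min × 111.3636 kg = 28.95455 mcg/min
28.95455 mcg/min × 60 min/hr = 1737.273 mcg/hr
Concentration = 62 mg ÷ 206 mL = 0.3009709 mg/mL = 300.9709 mcg/mL
Rate = 1737.273 mcg/hr ÷ 300.9709 mcg/mL = 5.772229 mL/hr
Volume infused = 5.772229 mL/hr × 1.9 hr = 10.96723 mL
Volume remaining = 206 − 10.96723 = 195.0328 mL
Drug remaining = 195.0328 mL × 300.9709 mcg/mL = 58699.18 mcg = 58.69918 mg

58.7 mg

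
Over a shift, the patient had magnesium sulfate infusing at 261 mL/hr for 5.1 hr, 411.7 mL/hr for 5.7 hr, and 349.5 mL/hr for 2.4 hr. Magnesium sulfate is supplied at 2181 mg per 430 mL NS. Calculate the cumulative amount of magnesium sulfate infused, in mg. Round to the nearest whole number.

Concentration = 2181 mg ÷ 430 mL = 5.072093 mg/mL
Stage 1: 261 mL/hr × 5.1 hr = 1331.1 mL → 1331.1 mL × 5.072093 mg/mL = 6751.463 mg
Stage 2: 411.7 mL/hr × 5.7 hr = 2346.69 mL → 2346.69 mL × 5.072093 mg/mL = 11902.63 mg
Stage 3: 349.5 mL/hr × 2.4 hr = 838.8 mL → 838.8 mL × 5.072093 mg/mL = 4254.472 mg
Total = 6751.463 + 11902.63 + 4254.472 = 22908.56 mg

22909 mg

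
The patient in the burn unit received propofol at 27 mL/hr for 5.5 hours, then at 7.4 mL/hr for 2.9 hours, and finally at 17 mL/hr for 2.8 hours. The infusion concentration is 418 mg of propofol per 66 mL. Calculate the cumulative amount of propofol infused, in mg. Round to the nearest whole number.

1378 mg

Concentration = 418 mg ÷ 66 mL = 6.333333 mg/mL
Stage 1: 27 mL/hr × 5.5 hr = 148.5 mL → 148.5 mL × 6.333333 mg/mL = 940.5 mg
Stage 2: 7.4 mL/hr × 2.9 hr = 21.46 mL → 21.46 mL × 6.333333 mg/mL = 135.9133 mg
Stage 3: 17 mL/hr × 2.8 hr = 47.6 mL → 47.6 mL × 6.333333 mg/mL = 301.4667 mg
Total = 940.5 + 135.9133 + 301.4667 = 1377.88 mg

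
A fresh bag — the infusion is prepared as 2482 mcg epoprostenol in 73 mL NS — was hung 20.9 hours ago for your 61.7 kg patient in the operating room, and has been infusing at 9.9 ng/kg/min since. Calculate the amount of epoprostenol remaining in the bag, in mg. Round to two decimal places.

Dose = 9.9 ng/kg/min × 61.7 kg = 610.83 ng/min
610.83 ng/min × 60 min/hr = 36649.8 ng/hr
Concentration = 2482 mcg ÷ 73 mL = 34 mcg/mL = 34000 ng/mL
Rate = 36649.8 ng/hr ÷ 34000 ng/mL = 1.077935 mL/hr
Volume infused = 1.077935 mL/hr × 20.9 hr = 22.52885 mL
Volume remaining = 73 − 22.52885 = 50.47115 mL
Drug remaining = 50.47115 mL × 34000 ng/mL = 1716019 ng = 1.716019 mg

1.72 mg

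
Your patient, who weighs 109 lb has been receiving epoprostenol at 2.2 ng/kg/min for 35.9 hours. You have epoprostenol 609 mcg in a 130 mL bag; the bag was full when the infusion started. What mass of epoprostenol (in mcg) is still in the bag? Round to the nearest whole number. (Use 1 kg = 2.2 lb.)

Weight = 109 lb ÷ 2.2 lb/kg = 49.54545 kg
Dose = 2.2 ng/kg/min × 49.54545 kg = 109 ng/min
109 ng/min × 60 min/hr = 6540 ng/hr
Concentration = 609 mcg ÷ 130 mL = 4.684615 mcg/mL = 4684.615 ng/mL
Rate = 6540 ng/hr ÷ 4684.615 ng/mL = 1.396059 mL/hr
Volume infused = 1.396059 mL/hr × 35.9 hr = 50.11852 mL
Volume remaining = 130 − 50.11852 = 79.88148 mL
Drug remaining = 79.88148 mL × 4684.615 ng/mL = 374214 ng = 374.214 mcg

374 mcg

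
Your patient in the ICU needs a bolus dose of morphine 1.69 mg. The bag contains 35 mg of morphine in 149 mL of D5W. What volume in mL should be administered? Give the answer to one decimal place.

Concentration = 35 mg ÷ 149 mL = 0.2348993 mg/mL
Volume = 1.69 mg ÷ 0.2348993 mg/mL = 7.194571 mL

7.2 mL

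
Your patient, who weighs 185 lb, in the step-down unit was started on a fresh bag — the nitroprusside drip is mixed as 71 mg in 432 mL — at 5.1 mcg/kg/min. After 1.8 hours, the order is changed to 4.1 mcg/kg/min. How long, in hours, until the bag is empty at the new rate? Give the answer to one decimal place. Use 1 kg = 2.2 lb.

Initial rate:
Weight = 185 lb ÷ 2.2 lb/kg = 84.09091 kg
Dose = 5.1 mcg/kg/min × 84.09091 kg = 428.8636 mcg/min
428.8636 mcg/min × 60 min/hr = 25731.82 mcg/hr
Concentration = 71 mg ÷ 432 mL = 0.1643519 mg/mL = 164.3519 mcg/mL
Rate = 25731.82 mcg/hr ÷ 164.3519 mcg/mL = 156.5654 mL/hr
Volume infused so far = 156.5654 mL/hr × 1.8 hr = 281.8178 mL
Volume remaining = 432 − 281.8178 = 150.1822 mL
New rate:
Dose = 4.1 mcg/kg/min × 84.09091 kg = 344.7727 mcg/min
344.7727 mcg/min × 60 min/hr = 20686.36 mcg/hr
Rate = 20686.36 mcg/hr ÷ 164.3519 mcg/mL = 125.8663 mL/hr
Time remaining = 150.1822 mL ÷ 125.8663 mL/hr = 1.193188 hr

1.2 hours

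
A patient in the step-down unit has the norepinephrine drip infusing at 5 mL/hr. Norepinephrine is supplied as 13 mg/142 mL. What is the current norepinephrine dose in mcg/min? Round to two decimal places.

7.63 mcg/min

Concentration = 13 mg ÷ 142 mL = 0.0915493 mg/mL = 91.5493 mcg/mL
Drug rate = 5 mL/hr × 91.5493 mcg/mL = 457.7465 mcg/hr
457.7465 mcg/hr ÷ 60 min/hr = 7.629108 mcg/min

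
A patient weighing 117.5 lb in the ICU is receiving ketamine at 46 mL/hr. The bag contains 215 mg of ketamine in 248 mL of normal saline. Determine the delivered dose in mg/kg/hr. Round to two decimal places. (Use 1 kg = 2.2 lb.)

0.75 mg/kg/hr

Weight = 117.5 lb ÷ 2.2 lb/kg = 53.40909 kg
Concentration = 215 mg ÷ 248 mL = 0.8669355 mg/mL
Drug rate = 46 mL/hr × 0.8669355 mg/mL = 39.87903 mg/hr
39.87903 mg/hr ÷ 53.40909 kg = 0.7466712 mg/kg/hr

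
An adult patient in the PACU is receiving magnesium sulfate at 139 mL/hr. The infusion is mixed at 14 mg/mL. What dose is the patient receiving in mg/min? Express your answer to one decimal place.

32.4 mg/min

Drug rate = 139 mL/hr × 14 mg/mL = 1946 mg/hr
1946 mg/hr ÷ 60 min/hr = 32.43333 mg/min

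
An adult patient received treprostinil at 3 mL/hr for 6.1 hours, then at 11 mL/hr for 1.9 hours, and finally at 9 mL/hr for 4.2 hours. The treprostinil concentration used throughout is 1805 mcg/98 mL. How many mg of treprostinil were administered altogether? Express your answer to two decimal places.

1.42 mg

Concentration = 1805 mcg ÷ 98 mL = 18.41837 mcg/mL
Stage 1: 3 mL/hr × 6.1 hr = 18.3 mL → 18.3 mL × 18.41837 mcg/mL = 337.0561 mcg
Stage 2: 11 mL/hr × 1.9 hr = 20.9 mL → 20.9 mL × 18.41837 mcg/mL = 384.9439 mcg
Stage 3: 9 mL/hr × 4.2 hr = 37.8 mL → 37.8 mL × 18.41837 mcg/mL = 696.2143 mcg
Total = 337.0561 + 384.9439 + 696.2143 = 1418.214 mcg = 1.418214 mg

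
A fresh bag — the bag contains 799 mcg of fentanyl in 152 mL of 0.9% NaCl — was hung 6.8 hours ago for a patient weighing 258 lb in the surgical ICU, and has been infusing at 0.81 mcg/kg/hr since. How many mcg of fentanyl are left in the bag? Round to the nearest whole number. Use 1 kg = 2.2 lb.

Weight = 258 lb ÷ 2.2 lb/kg = 117.2727 kg
Dose = 0.81 mcg/kg/hr × 117.2727 kg = 94.99091 mcg/hr
Concentration = 799 mcg ÷ 152 mL = 5.256579 mcg/mL
Rate = 94.99091 mcg/hr ÷ 5.256579 mcg/mL = 18.07086 mL/hr
Volume infused = 18.07086 mL/hr × 6.8 hr = 122.8819 mL
Volume remaining = 152 − 122.8819 = 29.11814 mL
Drug remaining = 29.11814 mL × 5.256579 mcg/mL = 153.0618 mcg

153 mcg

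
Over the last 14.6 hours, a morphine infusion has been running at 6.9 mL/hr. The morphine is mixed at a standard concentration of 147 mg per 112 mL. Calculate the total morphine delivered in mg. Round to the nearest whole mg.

132 mg

Concentration = 147 mg ÷ 112 mL = 1.3125 mg/mL
Drug rate = 6.9 mL/hr × 1.3125 mg/mL = 9.05625 mg/hr
Total = 9.05625 mg/hr × 14.6 hr = 132.2212 mg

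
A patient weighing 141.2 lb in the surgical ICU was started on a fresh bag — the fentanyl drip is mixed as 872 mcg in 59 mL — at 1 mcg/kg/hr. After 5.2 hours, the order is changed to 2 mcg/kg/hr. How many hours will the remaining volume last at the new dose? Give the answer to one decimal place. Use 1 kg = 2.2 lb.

Initial rate:
Weight = 141.2 lb ÷ 2.2 lb/kg = 64.18182 kg
Dose = 1 mcg/kg/hr × 64.18182 kg = 64.18182 mcg/hr
Concentration = 872 mcg ÷ 59 mL = 14.77966 mcg/mL
Rate = 64.18182 mcg/hr ÷ 14.77966 mcg/mL = 4.342577 mL/hr
Volume infused so far = 4.342577 mL/hr × 5.2 hr = 22.5814 mL
Volume remaining = 59 − 22.5814 = 36.4186 mL
New rate:
Dose = 2 mcg/kg/hr × 64.18182 kg = 128.3636 mcg/hr
Rate = 128.3636 mcg/hr ÷ 14.77966 mcg/mL = 8.685154 mL/hr
Time remaining = 36.4186 mL ÷ 8.685154 mL/hr = 4.193201 hr

4.2 hours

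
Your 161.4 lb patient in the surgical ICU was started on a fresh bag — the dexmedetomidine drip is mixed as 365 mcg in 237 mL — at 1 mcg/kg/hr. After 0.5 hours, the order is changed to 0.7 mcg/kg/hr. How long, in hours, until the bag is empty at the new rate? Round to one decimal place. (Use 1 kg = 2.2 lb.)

6.4 hours

Initial rate:
Weight = 161.4 lb ÷ 2.2 lb/kg = 73.36364 kg
Dose = 1 mcg/kg/hr × 73.36364 kg = 73.36364 mcg/hr
Concentration = 365 mcg ÷ 237 mL = 1.540084 mcg/mL
Rate = 73.36364 mcg/hr ÷ 1.540084 mcg/mL = 47.63611 mL/hr
Volume infused so far = 47.63611 mL/hr × 0.5 hr = 23.81806 mL
Volume remaining = 237 − 23.81806 = 213.1819 mL
New rate:
Dose = 0.7 mcg/kg/hr × 73.36364 kg = 51.35455 mcg/hr
Rate = 51.35455 mcg/hr ÷ 1.540084 mcg/mL = 33.34528 mL/hr
Time remaining = 213.1819 mL ÷ 33.34528 mL/hr = 6.393167 hr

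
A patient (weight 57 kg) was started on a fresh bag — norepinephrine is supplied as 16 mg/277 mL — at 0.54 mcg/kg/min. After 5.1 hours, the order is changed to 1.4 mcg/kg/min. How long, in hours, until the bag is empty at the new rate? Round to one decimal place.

Initial rate:
Dose = 0.54 mcg/kg/min × 57 kg = 30.78 mcg/min
30.78 mcg/min × 60 min/hr = 1846.8 mcg/hr
Concentration = 16 mg ÷ 277 mL = 0.05776173 mg/mL = 57.76173 mcg/mL
Rate = 1846.8 mcg/hr ÷ 57.76173 mcg/mL = 31.97273 mL/hr
Volume infused so far = 31.97273 mL/hr × 5.1 hr = 163.0609 mL
Volume remaining = 277 − 163.0609 = 113.9391 mL
New rate:
Dose = 1.4 mcg/kg/min × 57 kg = 79.8 mcg/min
79.8 mcg/min × 60 min/hr = 4788 mcg/hr
Rate = 4788 mcg/hr ÷ 57.76173 mcg/mL = 82.89225 mL/hr
Time remaining = 113.9391 mL ÷ 82.89225 mL/hr = 1.374545 hr

1.4 hours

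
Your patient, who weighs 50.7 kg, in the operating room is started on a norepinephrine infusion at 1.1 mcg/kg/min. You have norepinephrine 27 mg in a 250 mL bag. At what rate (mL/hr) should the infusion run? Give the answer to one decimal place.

31.0 mL/hr

Dose = 1.1 mcg/kg/min × 50.7 kg = 55.77 mcg/min
55.77 mcg/min × 60 min/hr = 3346.2 mcg/hr
Concentration = 27 mg ÷ 250 mL = 0.108 mg/mL = 108 mcg/mL
Rate = 3346.2 mcg/hr ÷ 108 mcg/mL = 30.98333 mL/hr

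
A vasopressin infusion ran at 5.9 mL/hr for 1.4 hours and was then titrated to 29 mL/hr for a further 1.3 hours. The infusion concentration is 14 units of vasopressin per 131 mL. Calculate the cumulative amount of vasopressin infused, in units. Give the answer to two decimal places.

Concentration = 14 units ÷ 131 mL = 0.1068702 units/mL
Stage 1: 5.9 mL/hr × 1.4 hr = 8.26 mL → 8.26 mL × 0.1068702 units/mL = 0.8827481 units
Stage 2: 29 mL/hr × 1.3 hr = 37.7 mL → 37.7 mL × 0.1068702 units/mL = 4.029008 units
Total = 0.8827481 + 4.029008 = 4.911756 units

4.91 units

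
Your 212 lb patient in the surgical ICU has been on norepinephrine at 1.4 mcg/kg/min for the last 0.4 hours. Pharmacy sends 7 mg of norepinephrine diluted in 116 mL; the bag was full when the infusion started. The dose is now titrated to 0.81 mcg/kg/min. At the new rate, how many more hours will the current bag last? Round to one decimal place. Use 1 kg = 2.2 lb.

Initial rate:
Weight = 212 lb ÷ 2.2 lb/kg = 96.36364 kg
Dose = 1.4 mcg/kg/min × 96.36364 kg = 134.9091 mcg/min
134.9091 mcg/min × 60 min/hr = 8094.545 mcg/hr
Concentration = 7 mg ÷ 116 mL = 0.06034483 mg/mL = 60.34483 mcg/mL
Rate = 8094.545 mcg/hr ÷ 60.34483 mcg/mL = 134.1382 mL/hr
Volume infused so far = 134.1382 mL/hr × 0.4 hr = 53.65527 mL
Volume remaining = 116 − 53.65527 = 62.34473 mL
New rate:
Dose = 0.81 mcg/kg/min × 96.36364 kg = 78.05455 mcg/min
78.05455 mcg/min × 60 min/hr = 4683.273 mcg/hr
Rate = 4683.273 mcg/hr ÷ 60.34483 mcg/mL = 77.60852 mL/hr
Time remaining = 62.34473 mL ÷ 77.60852 mL/hr = 0.8033232 hr

0.8 hours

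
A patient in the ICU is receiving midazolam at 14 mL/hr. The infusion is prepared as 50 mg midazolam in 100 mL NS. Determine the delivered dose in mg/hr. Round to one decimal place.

Concentration = 50 mg ÷ 100 mL = 0.5 mg/mL
Drug rate = 14 mL/hr × 0.5 mg/mL = 7 mg/hr

7.0 mg/hr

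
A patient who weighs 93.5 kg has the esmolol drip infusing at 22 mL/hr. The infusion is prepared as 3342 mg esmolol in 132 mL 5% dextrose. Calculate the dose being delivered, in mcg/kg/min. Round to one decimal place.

Concentration = 3342 mg ÷ 132 mL = 25.31818 mg/mL = 25318.18 mcg/mL
Drug rate = 22 mL/hr × 25318.18 mcg/mL = 557000 mcg/hr
557000 mcg/hr ÷ 60 min/hr = 9283.333 mcg/min
9283.333 mcg/min ÷ 93.5 kg = 99.28699 mcg/kg/min

99.3 mcg/kg/min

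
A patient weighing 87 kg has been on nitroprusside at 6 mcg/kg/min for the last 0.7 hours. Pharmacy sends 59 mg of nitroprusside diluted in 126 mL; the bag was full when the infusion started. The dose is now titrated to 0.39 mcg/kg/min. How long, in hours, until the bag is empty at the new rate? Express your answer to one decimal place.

Initial rate:
Dose = 6 mcg/kg/min × 87 kg = 522 mcg/min
522 mcg/min × 60 min/hr = 31320 mcg/hr
Concentration = 59 mg ÷ 126 mL = 0.468254 mg/mL = 468.254 mcg/mL
Rate = 31320 mcg/hr ÷ 468.254 mcg/mL = 66.88678 mL/hr
Volume infused so far = 66.88678 mL/hr × 0.7 hr = 46.82075 mL
Volume remaining = 126 − 46.82075 = 79.17925 mL
New rate:
Dose = 0.39 mcg/kg/min × 87 kg = 33.93 mcg/min
33.93 mcg/min × 60 min/hr = 2035.8 mcg/hr
Rate = 2035.8 mcg/hr ÷ 468.254 mcg/mL = 4.347641 mL/hr
Time remaining = 79.17925 mL ÷ 4.347641 mL/hr = 18.21201 hr

18.2 hours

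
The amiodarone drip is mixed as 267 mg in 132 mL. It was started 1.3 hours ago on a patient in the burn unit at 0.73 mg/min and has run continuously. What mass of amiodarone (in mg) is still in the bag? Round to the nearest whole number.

0.73 mg/min × 60 min/hr = 43.8 mg/hr
Concentration = 267 mg ÷ 132 mL = 2.022727 mg/mL
Rate = 43.8 mg/hr ÷ 2.022727 mg/mL = 21.65393 mL/hr
Volume infused = 21.65393 mL/hr × 1.3 hr = 28.15011 mL
Volume remaining = 132 − 28.15011 = 103.8499 mL
Drug remaining = 103.8499 mL × 2.022727 mg/mL = 210.06 mg

210 mg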